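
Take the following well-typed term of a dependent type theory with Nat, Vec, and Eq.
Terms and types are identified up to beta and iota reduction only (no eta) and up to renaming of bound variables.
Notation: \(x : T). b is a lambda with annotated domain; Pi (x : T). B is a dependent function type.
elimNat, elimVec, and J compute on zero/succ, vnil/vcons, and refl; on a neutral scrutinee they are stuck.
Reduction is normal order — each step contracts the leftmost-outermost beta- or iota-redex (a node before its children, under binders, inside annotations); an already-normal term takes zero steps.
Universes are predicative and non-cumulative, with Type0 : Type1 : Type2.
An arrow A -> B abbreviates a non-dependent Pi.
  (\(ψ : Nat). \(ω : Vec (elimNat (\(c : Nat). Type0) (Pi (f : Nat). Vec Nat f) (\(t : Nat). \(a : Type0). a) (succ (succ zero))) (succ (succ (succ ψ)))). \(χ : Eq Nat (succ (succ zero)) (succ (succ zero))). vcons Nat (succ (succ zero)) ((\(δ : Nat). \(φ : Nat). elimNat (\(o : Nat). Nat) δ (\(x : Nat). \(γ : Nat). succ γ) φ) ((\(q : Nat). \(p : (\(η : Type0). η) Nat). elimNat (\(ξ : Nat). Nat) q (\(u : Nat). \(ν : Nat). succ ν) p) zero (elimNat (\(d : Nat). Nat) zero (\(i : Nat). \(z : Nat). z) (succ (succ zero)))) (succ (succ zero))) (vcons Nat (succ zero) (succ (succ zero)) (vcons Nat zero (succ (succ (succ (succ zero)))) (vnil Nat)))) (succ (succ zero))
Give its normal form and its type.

resulting normal form:
  \(ψ : Vec (Pi (ω : Nat). Vec Nat ω) (succ (succ (succ (succ (succ zero)))))). \(c : Eq Nat (succ (succ zero)) (succ (succ zero))). vcons Nat (succ (succ zero)) (succ (succ zero)) (vcons Nat (succ zero) (succ (succ zero)) (vcons Nat zero (succ (succ (succ (succ zero)))) (vnil Nat)))
type:
  Vec (Pi (ψ : Nat). Vec Nat ψ) (succ (succ (succ (succ (succ zero))))) -> Eq Nat (succ (succ zero)) (succ (succ zero)) -> Vec Nat (succ (succ (succ zero)))


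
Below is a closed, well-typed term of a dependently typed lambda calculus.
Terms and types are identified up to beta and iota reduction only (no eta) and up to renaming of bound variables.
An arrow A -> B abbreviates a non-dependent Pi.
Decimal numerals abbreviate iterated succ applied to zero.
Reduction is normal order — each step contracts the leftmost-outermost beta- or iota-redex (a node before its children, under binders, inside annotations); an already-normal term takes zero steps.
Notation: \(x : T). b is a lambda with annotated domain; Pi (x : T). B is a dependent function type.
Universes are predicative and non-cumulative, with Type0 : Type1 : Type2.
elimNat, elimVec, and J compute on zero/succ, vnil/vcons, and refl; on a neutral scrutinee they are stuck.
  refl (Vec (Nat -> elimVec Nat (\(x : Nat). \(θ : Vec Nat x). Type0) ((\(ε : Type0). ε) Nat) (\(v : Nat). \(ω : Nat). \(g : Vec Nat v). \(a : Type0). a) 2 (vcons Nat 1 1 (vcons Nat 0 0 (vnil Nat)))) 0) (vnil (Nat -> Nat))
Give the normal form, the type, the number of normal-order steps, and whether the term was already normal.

reduced normal form:
  refl (Vec (Nat -> Nat) 0) (vnil (Nat -> Nat))
inferred type:
  Eq (Vec (Nat -> Nat) 0) (vnil (Nat -> Nat)) (vnil (Nat -> Nat))
steps to reach normal form (normal order): 12
term was already normal: no
first redex: an elimVec iota-redex


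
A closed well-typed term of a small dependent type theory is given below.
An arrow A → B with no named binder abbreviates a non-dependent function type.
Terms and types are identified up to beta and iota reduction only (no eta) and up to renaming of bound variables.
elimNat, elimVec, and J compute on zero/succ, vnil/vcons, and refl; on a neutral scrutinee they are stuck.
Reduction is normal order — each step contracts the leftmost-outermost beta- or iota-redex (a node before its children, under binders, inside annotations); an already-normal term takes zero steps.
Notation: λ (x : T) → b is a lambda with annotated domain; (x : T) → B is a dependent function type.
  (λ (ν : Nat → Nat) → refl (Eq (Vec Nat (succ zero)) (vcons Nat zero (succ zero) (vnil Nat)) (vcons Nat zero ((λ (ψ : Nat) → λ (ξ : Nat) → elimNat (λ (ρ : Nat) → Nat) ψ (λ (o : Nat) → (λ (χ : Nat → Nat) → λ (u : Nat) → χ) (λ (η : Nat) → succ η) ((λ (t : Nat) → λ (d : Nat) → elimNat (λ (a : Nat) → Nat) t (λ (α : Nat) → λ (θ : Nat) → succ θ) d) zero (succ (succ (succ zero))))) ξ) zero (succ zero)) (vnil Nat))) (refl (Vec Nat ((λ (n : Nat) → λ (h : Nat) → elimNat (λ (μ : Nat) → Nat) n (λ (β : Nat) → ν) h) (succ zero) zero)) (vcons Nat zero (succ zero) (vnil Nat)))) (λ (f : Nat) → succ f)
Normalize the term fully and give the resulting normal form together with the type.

resulting normal form:
  refl (Eq (Vec Nat (succ zero)) (vcons Nat zero (succ zero) (vnil Nat)) (vcons Nat zero (succ zero) (vnil Nat))) (refl (Vec Nat (succ zero)) (vcons Nat zero (succ zero) (vnil Nat)))
the term's type:
  Eq (Eq (Vec Nat (succ zero)) (vcons Nat zero (succ zero) (vnil Nat)) (vcons Nat zero (succ zero) (vnil Nat))) (refl (Vec Nat (succ zero)) (vcons Nat zero (succ zero) (vnil Nat))) (refl (Vec Nat (succ zero)) (vcons Nat zero (succ zero) (vnil Nat)))


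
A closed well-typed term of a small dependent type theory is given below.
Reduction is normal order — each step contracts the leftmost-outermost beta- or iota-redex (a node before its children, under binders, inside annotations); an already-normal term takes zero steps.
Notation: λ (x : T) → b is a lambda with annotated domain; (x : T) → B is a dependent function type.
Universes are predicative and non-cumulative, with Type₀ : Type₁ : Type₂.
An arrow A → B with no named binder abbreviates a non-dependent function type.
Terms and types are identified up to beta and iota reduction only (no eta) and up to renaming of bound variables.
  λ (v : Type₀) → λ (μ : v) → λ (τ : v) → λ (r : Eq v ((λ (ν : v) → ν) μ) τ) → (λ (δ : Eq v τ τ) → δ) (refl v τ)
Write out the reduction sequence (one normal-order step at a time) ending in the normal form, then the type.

normal-order reduction sequence:
  λ (v : Type₀) → λ (μ : v) → λ (τ : v) → λ (r : Eq v ((λ (ν : v) → ν) μ) τ) → (λ (δ : Eq v τ τ) → δ) (refl v τ)
  ~> λ (v : Type₀) → λ (μ : v) → λ (τ : v) → λ (r : Eq v μ τ) → (λ (ν : Eq v τ τ) → ν) (refl v τ)
  ~> λ (v : Type₀) → λ (μ : v) → λ (τ : v) → λ (r : Eq v μ τ) → refl v τ
the term's type:
  (v : Type₀) → (μ : v) → (τ : v) → Eq v μ τ → Eq v τ τ


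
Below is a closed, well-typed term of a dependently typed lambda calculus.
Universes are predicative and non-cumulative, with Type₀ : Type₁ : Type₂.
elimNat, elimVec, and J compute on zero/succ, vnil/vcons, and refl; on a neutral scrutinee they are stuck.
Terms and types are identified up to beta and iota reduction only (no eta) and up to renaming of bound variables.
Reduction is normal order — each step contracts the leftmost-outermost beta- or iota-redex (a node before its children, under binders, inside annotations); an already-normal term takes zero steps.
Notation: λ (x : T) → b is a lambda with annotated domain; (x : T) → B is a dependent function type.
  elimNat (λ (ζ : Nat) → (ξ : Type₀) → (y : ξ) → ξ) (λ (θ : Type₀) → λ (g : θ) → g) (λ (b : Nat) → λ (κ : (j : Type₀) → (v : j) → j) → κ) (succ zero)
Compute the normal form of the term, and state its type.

reduced normal form:
  λ (ζ : Type₀) → λ (ξ : ζ) → ξ
type:
  (ζ : Type₀) → (ξ : ζ) → ζ
observation: normalization takes exactly 4 steps under the normal-order strategy.


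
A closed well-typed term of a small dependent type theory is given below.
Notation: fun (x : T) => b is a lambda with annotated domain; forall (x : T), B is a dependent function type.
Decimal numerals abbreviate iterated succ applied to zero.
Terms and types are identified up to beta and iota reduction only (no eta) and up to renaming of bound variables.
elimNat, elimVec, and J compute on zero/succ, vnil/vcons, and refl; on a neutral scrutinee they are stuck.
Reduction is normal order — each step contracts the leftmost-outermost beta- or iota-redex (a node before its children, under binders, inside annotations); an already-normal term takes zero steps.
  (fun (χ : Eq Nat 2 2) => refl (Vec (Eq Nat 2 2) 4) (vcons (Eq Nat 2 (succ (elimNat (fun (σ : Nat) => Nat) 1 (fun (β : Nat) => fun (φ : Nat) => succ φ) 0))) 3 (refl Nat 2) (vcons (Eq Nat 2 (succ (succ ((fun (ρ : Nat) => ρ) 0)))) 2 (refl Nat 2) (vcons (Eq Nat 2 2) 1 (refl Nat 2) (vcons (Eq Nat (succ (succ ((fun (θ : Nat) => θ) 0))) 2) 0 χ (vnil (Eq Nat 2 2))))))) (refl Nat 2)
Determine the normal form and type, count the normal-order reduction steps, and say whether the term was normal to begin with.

resulting normal form:
  refl (Vec (Eq Nat 2 2) 4) (vcons (Eq Nat 2 2) 3 (refl Nat 2) (vcons (Eq Nat 2 2) 2 (refl Nat 2) (vcons (Eq Nat 2 2) 1 (refl Nat 2) (vcons (Eq Nat 2 2) 0 (refl Nat 2) (vnil (Eq Nat 2 2))))))
inferred type:
  Eq (Vec (Eq Nat 2 2) 4) (vcons (Eq Nat 2 2) 3 (refl Nat 2) (vcons (Eq Nat 2 2) 2 (refl Nat 2) (vcons (Eq Nat 2 2) 1 (refl Nat 2) (vcons (Eq Nat 2 2) 0 (refl Nat 2) (vnil (Eq Nat 2 2)))))) (vcons (Eq Nat 2 2) 3 (refl Nat 2) (vcons (Eq Nat 2 2) 2 (refl Nat 2) (vcons (Eq Nat 2 2) 1 (refl Nat 2) (vcons (Eq Nat 2 2) 0 (refl Nat 2) (vnil (Eq Nat 2 2))))))
reduction steps (normal order): 4
term was already normal: no
first redex: a beta-redex


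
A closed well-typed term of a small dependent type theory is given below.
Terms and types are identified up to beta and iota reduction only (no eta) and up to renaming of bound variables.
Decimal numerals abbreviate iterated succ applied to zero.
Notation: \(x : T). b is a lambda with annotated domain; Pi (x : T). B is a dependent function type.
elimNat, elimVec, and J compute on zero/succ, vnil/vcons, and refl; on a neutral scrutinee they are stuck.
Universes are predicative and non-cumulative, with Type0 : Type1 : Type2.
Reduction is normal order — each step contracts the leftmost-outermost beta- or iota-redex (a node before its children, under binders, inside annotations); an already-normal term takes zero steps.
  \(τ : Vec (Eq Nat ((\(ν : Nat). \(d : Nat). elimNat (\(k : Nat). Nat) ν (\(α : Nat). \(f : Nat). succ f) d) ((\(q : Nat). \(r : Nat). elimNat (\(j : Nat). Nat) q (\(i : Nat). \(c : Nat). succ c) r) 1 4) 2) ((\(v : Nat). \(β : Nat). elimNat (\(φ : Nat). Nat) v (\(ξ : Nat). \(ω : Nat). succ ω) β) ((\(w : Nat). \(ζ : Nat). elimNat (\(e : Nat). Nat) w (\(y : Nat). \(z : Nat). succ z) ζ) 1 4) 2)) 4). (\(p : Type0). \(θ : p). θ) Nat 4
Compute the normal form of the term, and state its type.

reduced normal form:
  \(τ : Vec (Eq Nat 7 7) 4). 4
the term's type:
  Pi (τ : Vec (Eq Nat 7 7) 4). Nat
observation: the term reaches its normal form after 50 normal-order steps.


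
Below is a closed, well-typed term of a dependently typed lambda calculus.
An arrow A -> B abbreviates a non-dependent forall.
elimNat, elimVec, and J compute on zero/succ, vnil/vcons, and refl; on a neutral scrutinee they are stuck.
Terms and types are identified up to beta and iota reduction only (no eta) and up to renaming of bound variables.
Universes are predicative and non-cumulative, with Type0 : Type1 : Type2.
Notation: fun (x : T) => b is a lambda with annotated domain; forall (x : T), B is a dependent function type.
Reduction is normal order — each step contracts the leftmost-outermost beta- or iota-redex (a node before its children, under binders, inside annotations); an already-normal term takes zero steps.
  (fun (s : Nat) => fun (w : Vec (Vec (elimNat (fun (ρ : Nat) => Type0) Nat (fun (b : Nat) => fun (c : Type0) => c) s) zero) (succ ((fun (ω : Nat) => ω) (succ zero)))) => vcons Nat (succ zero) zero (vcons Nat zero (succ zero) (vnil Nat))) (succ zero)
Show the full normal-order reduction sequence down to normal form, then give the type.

normal-order reduction sequence:
  (fun (s : Nat) => fun (w : Vec (Vec (elimNat (fun (ρ : Nat) => Type0) Nat (fun (b : Nat) => fun (c : Type0) => c) s) zero) (succ ((fun (ω : Nat) => ω) (succ zero)))) => vcons Nat (succ zero) zero (vcons Nat zero (succ zero) (vnil Nat))) (succ zero)
  ~> fun (s : Vec (Vec (elimNat (fun (w : Nat) => Type0) Nat (fun (ρ : Nat) => fun (b : Type0) => b) (succ zero)) zero) (succ ((fun (c : Nat) => c) (succ zero)))) => vcons Nat (succ zero) zero (vcons Nat zero (succ zero) (vnil Nat))
  ~> fun (s : Vec (Vec ((fun (w : Nat) => fun (ρ : Type0) => ρ) zero (elimNat (fun (b : Nat) => Type0) Nat (fun (c : Nat) => fun (ω : Type0) => ω) zero)) zero) (succ ((fun (ψ : Nat) => ψ) (succ zero)))) => vcons Nat (succ zero) zero (vcons Nat zero (succ zero) (vnil Nat))
  ~> fun (s : Vec (Vec ((fun (w : Type0) => w) (elimNat (fun (ρ : Nat) => Type0) Nat (fun (b : Nat) => fun (c : Type0) => c) zero)) zero) (succ ((fun (ω : Nat) => ω) (succ zero)))) => vcons Nat (succ zero) zero (vcons Nat zero (succ zero) (vnil Nat))
  ~> fun (s : Vec (Vec (elimNat (fun (w : Nat) => Type0) Nat (fun (ρ : Nat) => fun (b : Type0) => b) zero) zero) (succ ((fun (c : Nat) => c) (succ zero)))) => vcons Nat (succ zero) zero (vcons Nat zero (succ zero) (vnil Nat))
  ~> fun (s : Vec (Vec Nat zero) (succ ((fun (w : Nat) => w) (succ zero)))) => vcons Nat (succ zero) zero (vcons Nat zero (succ zero) (vnil Nat))
  ~> fun (s : Vec (Vec Nat zero) (succ (succ zero))) => vcons Nat (succ zero) zero (vcons Nat zero (succ zero) (vnil Nat))
the term's type:
  Vec (Vec Nat zero) (succ (succ zero)) -> Vec Nat (succ (succ zero))


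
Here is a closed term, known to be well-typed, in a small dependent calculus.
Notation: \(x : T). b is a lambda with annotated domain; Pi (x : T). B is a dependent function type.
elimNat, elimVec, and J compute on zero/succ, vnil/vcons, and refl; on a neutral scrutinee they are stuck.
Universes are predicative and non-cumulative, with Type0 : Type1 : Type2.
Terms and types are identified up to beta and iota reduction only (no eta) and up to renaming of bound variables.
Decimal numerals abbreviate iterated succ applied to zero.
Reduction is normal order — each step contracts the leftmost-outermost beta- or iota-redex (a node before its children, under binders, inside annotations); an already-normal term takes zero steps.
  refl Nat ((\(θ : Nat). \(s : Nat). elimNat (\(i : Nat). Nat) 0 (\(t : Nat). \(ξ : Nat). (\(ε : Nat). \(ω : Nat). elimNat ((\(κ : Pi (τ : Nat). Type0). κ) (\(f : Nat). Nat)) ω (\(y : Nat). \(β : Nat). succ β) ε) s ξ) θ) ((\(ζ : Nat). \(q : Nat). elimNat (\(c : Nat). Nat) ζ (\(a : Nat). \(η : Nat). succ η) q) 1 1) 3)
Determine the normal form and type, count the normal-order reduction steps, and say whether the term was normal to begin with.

resulting normal form:
  refl Nat 6
the term's type:
  Eq Nat 6 6
reduction steps (normal order): 27
term was already normal: no
first contracted redex: a beta-redex


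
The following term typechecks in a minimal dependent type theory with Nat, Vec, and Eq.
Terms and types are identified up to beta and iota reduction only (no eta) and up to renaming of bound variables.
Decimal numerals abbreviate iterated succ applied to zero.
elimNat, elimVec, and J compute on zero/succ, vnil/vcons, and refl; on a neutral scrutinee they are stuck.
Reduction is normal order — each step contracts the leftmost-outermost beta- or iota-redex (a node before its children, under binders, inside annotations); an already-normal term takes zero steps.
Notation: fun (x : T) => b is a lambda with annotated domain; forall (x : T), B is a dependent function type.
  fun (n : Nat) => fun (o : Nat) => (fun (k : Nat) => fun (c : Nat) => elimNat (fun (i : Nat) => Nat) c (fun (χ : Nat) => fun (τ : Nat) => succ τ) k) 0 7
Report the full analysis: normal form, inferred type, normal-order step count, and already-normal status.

normal form:
  fun (n : Nat) => fun (o : Nat) => 7
inferred type:
  forall (n : Nat), forall (o : Nat), Nat
steps to reach normal form (normal order): 3
already normal: no
first contracted redex: a beta-redex


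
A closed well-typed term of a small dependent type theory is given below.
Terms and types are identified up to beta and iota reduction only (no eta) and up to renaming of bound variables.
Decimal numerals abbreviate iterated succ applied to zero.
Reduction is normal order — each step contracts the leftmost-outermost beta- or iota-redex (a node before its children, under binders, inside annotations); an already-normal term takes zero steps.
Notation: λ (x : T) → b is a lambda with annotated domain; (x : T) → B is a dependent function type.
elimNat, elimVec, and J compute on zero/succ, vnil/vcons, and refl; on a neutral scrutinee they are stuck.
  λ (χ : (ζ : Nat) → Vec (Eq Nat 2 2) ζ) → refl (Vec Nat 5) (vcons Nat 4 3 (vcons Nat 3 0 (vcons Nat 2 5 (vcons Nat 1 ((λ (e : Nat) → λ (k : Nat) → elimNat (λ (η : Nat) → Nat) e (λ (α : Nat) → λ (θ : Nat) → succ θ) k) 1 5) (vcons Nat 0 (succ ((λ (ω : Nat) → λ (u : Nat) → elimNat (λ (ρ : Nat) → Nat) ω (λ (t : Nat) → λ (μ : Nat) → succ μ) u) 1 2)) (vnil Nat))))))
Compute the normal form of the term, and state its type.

normal form:
  λ (χ : (ζ : Nat) → Vec (Eq Nat 2 2) ζ) → refl (Vec Nat 5) (vcons Nat 4 3 (vcons Nat 3 0 (vcons Nat 2 5 (vcons Nat 1 6 (vcons Nat 0 4 (vnil Nat))))))
the term's type:
  (χ : (ζ : Nat) → Vec (Eq Nat 2 2) ζ) → Eq (Vec Nat 5) (vcons Nat 4 3 (vcons Nat 3 0 (vcons Nat 2 5 (vcons Nat 1 6 (vcons Nat 0 4 (vnil Nat)))))) (vcons Nat 4 3 (vcons Nat 3 0 (vcons Nat 2 5 (vcons Nat 1 6 (vcons Nat 0 4 (vnil Nat))))))


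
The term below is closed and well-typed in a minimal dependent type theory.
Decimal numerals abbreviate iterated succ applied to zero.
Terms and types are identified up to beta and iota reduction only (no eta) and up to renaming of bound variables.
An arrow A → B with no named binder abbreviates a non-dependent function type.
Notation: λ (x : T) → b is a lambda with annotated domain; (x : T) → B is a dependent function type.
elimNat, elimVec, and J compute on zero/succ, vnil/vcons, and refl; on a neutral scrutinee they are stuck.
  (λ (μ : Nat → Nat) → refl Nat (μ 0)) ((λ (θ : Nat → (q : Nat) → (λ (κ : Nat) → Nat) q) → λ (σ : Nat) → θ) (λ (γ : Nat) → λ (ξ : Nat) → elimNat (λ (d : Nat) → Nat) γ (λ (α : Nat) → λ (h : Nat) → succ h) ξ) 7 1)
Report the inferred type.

the term's type:
  Eq Nat 1 1


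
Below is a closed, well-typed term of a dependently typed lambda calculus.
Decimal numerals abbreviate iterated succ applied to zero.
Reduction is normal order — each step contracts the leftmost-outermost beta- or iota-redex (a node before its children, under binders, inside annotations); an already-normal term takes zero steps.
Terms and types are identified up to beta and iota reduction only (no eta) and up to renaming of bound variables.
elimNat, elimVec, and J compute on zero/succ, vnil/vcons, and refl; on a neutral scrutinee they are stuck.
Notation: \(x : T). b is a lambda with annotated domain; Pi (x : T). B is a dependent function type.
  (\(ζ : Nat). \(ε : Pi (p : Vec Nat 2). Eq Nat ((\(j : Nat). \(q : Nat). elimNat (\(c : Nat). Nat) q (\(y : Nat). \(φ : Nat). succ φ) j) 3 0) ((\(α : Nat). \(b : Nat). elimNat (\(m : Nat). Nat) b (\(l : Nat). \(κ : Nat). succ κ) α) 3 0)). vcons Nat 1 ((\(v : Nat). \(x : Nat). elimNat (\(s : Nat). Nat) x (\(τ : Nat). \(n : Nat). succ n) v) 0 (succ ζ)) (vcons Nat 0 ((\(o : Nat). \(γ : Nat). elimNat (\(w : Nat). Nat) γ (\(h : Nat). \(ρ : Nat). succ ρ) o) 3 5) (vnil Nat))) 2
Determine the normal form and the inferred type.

reduced normal form:
  \(ζ : Pi (ε : Vec Nat 2). Eq Nat 3 3). vcons Nat 1 3 (vcons Nat 0 8 (vnil Nat))
inferred type:
  Pi (ζ : Pi (ε : Vec Nat 2). Eq Nat 3 3). Vec Nat 2
observation: the leftmost-outermost redex is a beta-redex, and normalization takes 40 steps.


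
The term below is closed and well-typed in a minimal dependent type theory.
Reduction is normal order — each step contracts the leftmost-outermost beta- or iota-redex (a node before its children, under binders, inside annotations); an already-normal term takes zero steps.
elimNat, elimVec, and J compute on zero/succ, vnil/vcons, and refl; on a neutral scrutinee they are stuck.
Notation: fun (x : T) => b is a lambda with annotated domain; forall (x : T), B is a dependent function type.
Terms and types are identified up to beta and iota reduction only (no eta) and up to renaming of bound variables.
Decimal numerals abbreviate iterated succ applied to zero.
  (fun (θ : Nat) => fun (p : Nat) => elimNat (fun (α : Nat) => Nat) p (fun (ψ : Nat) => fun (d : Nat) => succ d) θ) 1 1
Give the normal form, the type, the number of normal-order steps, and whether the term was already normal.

resulting normal form:
  2
type:
  Nat
steps to reach normal form (normal order): 6
started in normal form: no
first contracted redex: a beta-redex


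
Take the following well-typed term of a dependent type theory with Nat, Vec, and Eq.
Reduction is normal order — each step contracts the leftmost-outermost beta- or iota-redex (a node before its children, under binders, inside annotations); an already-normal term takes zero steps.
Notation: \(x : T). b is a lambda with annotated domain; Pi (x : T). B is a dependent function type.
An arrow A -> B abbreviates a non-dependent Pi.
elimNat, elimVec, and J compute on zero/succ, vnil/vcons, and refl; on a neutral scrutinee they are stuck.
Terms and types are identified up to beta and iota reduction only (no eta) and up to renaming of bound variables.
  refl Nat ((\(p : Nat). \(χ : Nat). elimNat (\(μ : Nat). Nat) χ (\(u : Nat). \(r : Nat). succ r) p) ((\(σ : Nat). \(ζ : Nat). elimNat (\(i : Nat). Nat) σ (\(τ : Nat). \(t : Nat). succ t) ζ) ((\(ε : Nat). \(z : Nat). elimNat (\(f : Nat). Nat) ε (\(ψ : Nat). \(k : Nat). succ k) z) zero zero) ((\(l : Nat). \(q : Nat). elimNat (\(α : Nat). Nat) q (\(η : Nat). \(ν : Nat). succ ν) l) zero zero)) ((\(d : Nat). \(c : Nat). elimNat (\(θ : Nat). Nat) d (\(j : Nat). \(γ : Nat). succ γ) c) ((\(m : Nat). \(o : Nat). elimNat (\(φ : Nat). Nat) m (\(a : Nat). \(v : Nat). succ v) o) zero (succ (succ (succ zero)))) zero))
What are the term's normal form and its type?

reduced normal form:
  refl Nat (succ (succ (succ zero)))
type:
  Eq Nat (succ (succ (succ zero))) (succ (succ (succ zero)))


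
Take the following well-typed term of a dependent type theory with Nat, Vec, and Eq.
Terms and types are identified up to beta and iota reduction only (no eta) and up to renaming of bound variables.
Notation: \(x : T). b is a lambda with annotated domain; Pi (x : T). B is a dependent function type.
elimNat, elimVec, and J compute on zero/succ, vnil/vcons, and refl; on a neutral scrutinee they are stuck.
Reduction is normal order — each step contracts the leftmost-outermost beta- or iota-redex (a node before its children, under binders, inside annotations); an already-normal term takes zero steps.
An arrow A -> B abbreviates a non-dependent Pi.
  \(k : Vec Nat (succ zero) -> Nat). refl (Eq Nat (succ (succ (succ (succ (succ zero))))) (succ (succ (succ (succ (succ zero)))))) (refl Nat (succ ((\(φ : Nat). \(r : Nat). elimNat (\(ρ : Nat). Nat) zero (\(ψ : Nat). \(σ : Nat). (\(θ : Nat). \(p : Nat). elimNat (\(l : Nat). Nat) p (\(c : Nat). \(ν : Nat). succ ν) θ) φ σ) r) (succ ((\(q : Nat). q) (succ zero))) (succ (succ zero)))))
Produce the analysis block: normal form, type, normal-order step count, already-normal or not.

resulting normal form:
  \(k : Vec Nat (succ zero) -> Nat). refl (Eq Nat (succ (succ (succ (succ (succ zero))))) (succ (succ (succ (succ (succ zero)))))) (refl Nat (succ (succ (succ (succ (succ zero))))))
inferred type:
  (Vec Nat (succ zero) -> Nat) -> Eq (Eq Nat (succ (succ (succ (succ (succ zero))))) (succ (succ (succ (succ (succ zero)))))) (refl Nat (succ (succ (succ (succ (succ zero)))))) (refl Nat (succ (succ (succ (succ (succ zero))))))
normal-order step count: 29
started in normal form: no
first redex: a beta-redex


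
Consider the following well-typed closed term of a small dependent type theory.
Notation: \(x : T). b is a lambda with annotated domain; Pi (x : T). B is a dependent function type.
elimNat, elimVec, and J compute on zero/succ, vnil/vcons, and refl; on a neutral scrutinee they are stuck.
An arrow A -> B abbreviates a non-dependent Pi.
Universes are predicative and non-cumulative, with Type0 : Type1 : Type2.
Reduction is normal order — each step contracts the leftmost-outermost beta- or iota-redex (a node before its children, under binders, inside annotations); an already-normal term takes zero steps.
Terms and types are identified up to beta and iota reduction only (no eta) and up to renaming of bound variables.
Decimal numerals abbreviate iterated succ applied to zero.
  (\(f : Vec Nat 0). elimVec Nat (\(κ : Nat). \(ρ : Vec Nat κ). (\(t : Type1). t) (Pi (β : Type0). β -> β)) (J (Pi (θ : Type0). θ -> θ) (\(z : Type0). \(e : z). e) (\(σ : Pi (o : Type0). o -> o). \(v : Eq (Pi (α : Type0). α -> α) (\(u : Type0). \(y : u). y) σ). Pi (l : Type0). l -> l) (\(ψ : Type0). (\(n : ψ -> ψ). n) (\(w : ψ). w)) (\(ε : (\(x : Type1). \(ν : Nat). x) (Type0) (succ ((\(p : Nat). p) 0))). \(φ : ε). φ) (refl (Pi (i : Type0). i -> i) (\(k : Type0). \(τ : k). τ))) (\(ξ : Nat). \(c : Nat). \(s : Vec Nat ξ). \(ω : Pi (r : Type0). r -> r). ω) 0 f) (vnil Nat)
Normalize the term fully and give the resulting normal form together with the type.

reduced normal form:
  \(f : Type0). \(κ : f). κ
type:
  Pi (f : Type0). f -> f
observation: the term reaches its normal form after 4 normal-order steps.


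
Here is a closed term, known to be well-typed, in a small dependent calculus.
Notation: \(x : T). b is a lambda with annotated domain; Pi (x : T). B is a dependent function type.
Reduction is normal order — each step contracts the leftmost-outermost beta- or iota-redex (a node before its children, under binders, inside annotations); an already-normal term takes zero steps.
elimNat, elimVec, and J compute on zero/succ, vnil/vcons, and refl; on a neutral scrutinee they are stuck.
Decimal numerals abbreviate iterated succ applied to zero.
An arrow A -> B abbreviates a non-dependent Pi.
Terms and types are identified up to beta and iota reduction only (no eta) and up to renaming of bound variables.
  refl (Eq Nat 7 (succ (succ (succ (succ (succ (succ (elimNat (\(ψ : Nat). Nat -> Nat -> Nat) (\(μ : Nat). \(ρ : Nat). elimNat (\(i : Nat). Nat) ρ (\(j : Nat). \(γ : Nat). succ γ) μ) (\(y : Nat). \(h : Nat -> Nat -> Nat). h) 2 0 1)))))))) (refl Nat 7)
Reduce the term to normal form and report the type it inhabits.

reduced normal form:
  refl (Eq Nat 7 7) (refl Nat 7)
the term's type:
  Eq (Eq Nat 7 7) (refl Nat 7) (refl Nat 7)
observation: 10 normal-order steps normalize the term, beginning with an elimNat iota-redex.


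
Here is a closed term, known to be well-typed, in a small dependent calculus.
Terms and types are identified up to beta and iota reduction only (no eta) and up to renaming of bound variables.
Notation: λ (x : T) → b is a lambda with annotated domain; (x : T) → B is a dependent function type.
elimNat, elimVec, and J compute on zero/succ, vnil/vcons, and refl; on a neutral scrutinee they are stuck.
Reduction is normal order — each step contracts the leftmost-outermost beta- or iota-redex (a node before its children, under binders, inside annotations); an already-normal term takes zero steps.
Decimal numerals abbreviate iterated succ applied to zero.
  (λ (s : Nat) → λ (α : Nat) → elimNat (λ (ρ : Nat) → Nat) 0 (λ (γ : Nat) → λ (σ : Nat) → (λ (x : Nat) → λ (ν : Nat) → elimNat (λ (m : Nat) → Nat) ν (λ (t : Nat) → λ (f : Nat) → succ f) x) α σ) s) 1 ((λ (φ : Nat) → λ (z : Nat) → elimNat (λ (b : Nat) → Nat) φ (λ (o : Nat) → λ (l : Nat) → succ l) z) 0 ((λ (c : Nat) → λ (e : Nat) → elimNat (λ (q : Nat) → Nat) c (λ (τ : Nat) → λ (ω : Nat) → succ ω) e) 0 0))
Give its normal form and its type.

reduced normal form:
  0
the term's type:
  Nat
observation: 15 normal-order steps separate the term from its normal form.


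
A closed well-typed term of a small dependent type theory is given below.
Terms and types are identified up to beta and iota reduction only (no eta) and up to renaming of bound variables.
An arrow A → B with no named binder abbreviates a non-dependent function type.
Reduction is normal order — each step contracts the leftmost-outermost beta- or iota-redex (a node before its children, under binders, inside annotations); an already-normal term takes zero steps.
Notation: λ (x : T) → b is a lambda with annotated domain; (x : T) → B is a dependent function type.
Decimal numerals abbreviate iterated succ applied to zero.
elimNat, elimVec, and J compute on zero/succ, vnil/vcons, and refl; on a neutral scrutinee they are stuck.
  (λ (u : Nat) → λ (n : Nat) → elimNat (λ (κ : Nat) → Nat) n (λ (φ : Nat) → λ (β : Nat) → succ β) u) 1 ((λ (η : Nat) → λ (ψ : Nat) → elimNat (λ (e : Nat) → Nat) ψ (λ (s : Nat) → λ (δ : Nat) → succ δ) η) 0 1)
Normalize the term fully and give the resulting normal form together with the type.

reduced normal form:
  2
inferred type:
  Nat
observation: contracting a beta-redex first, the term normalizes in 9 steps.


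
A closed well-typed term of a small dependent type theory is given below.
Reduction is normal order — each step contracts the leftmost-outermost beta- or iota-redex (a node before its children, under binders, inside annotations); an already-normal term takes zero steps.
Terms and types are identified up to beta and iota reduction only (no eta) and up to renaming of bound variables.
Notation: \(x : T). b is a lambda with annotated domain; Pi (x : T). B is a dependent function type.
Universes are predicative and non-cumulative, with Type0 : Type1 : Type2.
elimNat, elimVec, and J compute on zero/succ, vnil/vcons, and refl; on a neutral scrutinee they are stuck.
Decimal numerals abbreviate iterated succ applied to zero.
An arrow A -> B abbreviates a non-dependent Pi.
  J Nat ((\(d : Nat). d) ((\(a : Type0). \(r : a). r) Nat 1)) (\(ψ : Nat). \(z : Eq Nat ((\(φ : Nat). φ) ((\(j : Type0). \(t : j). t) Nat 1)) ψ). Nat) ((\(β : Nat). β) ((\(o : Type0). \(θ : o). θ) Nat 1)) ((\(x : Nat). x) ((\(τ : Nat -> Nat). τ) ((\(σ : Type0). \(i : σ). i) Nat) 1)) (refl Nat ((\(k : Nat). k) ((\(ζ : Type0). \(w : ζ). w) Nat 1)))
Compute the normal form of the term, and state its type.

reduced normal form:
  1
type:
  Nat
observation: normalization takes exactly 4 steps under the normal-order strategy.


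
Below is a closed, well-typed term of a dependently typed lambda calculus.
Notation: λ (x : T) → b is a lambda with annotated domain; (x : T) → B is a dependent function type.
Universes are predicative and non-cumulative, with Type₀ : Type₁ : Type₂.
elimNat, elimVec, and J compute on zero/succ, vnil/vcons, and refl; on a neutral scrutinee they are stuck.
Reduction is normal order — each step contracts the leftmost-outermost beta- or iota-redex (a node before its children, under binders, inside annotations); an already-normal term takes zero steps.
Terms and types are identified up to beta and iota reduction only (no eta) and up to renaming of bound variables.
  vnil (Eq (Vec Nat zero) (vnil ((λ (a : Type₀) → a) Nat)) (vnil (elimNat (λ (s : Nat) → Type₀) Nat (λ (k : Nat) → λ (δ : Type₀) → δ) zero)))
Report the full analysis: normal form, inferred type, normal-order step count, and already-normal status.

reduced normal form:
  vnil (Eq (Vec Nat zero) (vnil Nat) (vnil Nat))
type:
  Vec (Eq (Vec Nat zero) (vnil Nat) (vnil Nat)) zero
reduction steps (normal order): 2
started in normal form: no
first redex: a beta-redex


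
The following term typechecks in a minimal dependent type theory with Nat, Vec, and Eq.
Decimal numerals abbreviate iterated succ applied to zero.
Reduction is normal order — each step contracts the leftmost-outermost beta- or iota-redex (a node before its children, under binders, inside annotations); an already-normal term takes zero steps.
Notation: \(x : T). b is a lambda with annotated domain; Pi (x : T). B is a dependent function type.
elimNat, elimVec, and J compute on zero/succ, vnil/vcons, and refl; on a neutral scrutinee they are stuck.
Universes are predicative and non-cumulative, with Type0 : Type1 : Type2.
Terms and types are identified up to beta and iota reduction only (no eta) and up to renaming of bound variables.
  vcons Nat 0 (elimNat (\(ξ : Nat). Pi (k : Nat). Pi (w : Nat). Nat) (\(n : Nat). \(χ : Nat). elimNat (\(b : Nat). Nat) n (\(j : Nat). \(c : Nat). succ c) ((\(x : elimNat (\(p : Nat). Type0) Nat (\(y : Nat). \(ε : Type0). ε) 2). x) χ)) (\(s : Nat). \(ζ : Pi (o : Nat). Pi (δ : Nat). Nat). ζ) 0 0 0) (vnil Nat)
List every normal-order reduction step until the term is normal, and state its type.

normal-order reduction sequence:
  vcons Nat 0 (elimNat (\(ξ : Nat). Pi (k : Nat). Pi (w : Nat). Nat) (\(n : Nat). \(χ : Nat). elimNat (\(b : Nat). Nat) n (\(j : Nat). \(c : Nat). succ c) ((\(x : elimNat (\(p : Nat). Type0) Nat (\(y : Nat). \(ε : Type0). ε) 2). x) χ)) (\(s : Nat). \(ζ : Pi (o : Nat). Pi (δ : Nat). Nat). ζ) 0 0 0) (vnil Nat)
  ~> vcons Nat 0 ((\(ξ : Nat). \(k : Nat). elimNat (\(w : Nat). Nat) ξ (\(n : Nat). \(χ : Nat). succ χ) ((\(b : elimNat (\(j : Nat). Type0) Nat (\(c : Nat). \(x : Type0). x) 2). b) k)) 0 0) (vnil Nat)
  ~> vcons Nat 0 ((\(ξ : Nat). elimNat (\(k : Nat). Nat) 0 (\(w : Nat). \(n : Nat). succ n) ((\(χ : elimNat (\(b : Nat). Type0) Nat (\(j : Nat). \(c : Type0). c) 2). χ) ξ)) 0) (vnil Nat)
  ~> vcons Nat 0 (elimNat (\(ξ : Nat). Nat) 0 (\(k : Nat). \(w : Nat). succ w) ((\(n : elimNat (\(χ : Nat). Type0) Nat (\(b : Nat). \(j : Type0). j) 2). n) 0)) (vnil Nat)
  ~> vcons Nat 0 (elimNat (\(ξ : Nat). Nat) 0 (\(k : Nat). \(w : Nat). succ w) 0) (vnil Nat)
  ~> vcons Nat 0 0 (vnil Nat)
the term's type:
  Vec Nat 1


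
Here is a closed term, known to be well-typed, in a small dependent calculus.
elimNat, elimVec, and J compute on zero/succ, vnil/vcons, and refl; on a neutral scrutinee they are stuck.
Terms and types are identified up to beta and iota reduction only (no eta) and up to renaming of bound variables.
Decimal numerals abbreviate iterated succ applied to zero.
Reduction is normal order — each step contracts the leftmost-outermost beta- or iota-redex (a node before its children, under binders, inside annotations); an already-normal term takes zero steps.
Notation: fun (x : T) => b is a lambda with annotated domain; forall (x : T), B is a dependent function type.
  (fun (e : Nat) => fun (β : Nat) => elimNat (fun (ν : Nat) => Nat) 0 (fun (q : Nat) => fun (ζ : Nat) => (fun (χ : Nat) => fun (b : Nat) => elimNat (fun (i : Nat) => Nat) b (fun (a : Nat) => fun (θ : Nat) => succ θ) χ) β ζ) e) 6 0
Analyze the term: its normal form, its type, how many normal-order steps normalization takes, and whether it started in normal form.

normal form:
  0
inferred type:
  Nat
reduction steps (normal order): 39
started in normal form: no
first redex: a beta-redex


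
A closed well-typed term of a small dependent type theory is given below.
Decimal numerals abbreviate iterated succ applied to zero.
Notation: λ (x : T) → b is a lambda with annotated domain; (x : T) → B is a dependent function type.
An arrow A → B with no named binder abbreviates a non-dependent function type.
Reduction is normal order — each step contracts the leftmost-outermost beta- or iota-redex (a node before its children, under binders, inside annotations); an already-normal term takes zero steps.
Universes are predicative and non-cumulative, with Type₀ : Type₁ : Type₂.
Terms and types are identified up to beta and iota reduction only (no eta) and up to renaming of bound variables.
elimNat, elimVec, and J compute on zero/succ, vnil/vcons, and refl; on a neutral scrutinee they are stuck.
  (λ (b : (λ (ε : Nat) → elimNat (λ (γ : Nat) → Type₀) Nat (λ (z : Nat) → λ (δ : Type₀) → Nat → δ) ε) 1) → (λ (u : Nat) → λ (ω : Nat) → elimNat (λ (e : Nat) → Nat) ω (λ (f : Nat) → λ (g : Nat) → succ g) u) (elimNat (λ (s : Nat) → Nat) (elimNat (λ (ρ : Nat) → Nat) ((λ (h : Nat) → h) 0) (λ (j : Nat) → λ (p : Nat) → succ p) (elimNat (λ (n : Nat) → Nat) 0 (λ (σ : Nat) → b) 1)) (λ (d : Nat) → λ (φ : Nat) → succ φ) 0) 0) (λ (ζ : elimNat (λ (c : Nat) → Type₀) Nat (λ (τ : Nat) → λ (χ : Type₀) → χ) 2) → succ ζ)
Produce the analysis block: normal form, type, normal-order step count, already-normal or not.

resulting normal form:
  1
inferred type:
  Nat
reduction steps (normal order): 17
started in normal form: no
first contracted redex: a beta-redex


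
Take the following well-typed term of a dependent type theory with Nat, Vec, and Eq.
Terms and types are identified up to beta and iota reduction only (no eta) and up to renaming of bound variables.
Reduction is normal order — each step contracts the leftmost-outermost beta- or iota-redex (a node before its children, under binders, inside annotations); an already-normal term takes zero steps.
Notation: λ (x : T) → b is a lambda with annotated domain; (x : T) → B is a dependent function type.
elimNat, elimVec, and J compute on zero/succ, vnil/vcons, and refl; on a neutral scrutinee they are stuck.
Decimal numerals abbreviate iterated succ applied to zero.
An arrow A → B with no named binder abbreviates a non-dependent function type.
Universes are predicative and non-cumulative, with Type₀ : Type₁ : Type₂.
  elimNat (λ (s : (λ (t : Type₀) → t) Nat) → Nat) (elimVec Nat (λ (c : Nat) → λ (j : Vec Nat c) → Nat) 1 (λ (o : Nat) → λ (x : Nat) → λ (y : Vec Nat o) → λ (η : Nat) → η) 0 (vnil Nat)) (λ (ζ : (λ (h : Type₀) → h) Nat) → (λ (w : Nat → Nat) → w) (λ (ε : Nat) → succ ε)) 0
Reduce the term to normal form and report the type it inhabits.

resulting normal form:
  1
type:
  Nat


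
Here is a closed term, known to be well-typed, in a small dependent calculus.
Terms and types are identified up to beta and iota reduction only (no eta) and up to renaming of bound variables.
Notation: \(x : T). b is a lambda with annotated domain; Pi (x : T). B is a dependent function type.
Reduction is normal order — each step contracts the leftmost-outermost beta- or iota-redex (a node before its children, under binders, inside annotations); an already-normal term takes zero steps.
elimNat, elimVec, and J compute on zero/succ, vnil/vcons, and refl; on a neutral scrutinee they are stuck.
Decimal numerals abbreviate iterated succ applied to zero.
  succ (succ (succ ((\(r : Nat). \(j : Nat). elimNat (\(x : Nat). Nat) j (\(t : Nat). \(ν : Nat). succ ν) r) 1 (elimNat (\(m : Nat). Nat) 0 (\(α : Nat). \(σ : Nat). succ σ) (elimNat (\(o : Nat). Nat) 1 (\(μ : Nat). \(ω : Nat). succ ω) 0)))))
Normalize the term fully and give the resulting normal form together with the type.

normal form:
  5
inferred type:
  Nat
observation: the first redex contracted is a beta-redex; the normal form is reached in 11 normal-order steps.


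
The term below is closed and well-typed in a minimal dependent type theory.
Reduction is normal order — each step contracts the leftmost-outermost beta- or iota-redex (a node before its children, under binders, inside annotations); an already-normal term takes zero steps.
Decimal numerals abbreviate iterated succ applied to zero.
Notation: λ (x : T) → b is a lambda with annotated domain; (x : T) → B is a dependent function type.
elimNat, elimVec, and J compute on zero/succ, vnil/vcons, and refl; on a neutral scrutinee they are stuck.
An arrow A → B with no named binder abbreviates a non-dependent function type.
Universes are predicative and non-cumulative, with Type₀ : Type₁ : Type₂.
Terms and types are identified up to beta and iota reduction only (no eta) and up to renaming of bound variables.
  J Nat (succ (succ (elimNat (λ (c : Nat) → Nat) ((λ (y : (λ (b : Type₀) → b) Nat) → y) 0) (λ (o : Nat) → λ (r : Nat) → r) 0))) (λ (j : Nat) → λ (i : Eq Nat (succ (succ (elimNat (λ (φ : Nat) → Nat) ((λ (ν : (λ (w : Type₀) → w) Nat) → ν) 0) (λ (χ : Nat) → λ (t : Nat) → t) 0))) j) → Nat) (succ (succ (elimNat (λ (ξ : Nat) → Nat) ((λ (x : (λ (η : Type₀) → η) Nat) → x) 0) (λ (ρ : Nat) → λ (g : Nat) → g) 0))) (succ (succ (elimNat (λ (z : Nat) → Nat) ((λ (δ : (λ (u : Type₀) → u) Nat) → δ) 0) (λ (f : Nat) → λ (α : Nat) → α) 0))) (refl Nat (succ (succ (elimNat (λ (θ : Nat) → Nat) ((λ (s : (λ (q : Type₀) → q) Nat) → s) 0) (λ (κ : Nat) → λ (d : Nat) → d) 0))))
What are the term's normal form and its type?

resulting normal form:
  2
type:
  Nat
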